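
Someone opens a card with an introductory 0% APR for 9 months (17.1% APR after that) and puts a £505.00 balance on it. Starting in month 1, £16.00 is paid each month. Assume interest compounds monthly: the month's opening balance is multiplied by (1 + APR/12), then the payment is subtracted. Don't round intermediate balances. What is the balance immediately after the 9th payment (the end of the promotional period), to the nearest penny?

Promo months 1–9 at r₀ = 0%/12 = 0; months 10+ at r₁ = 17.1%/12 = 0.01425.
After month 9 (no interest yet): B = £505.00 − 9·£16.00 = £361.00.

£361.00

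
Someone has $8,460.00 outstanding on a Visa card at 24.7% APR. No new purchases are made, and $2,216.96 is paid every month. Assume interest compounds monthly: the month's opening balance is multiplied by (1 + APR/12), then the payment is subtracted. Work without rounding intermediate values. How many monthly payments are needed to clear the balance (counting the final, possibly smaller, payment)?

Monthly rate r = 24.7%/12 = 2.05833% = 0.0205833.
Recurrence: B ← B·(1+r) − $2,216.96.
Month 1: interest $174.13; balance after payment $6,417.18.
Month 2: interest $132.09; balance after payment $4,332.30.
Month 3: interest $89.17; balance after payment $2,204.52.
Month 4: interest $45.38; balance after payment $32.93.
Month 5: interest $0.68; balance after payment $0.00.

5 months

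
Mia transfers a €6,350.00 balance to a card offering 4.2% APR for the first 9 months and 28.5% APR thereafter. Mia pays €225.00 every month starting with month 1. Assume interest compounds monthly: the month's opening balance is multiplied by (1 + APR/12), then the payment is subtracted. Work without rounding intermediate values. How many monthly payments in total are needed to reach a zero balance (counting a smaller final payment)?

Promo months 1–9 at r₀ = 4.2%/12 = 0.0035; months 10+ at r₁ = 28.5%/12 = 0.02375.
After month 9: iterate B ← B·(1+r₀) − €225.00 for 9 months → €4,499.27.
Then at r₁ with €225.00/mo: n₂ = −ln(1 − r₁·B/P)/ln(1+r₁) ≈ 27.45 → 28 more payments.

37 payments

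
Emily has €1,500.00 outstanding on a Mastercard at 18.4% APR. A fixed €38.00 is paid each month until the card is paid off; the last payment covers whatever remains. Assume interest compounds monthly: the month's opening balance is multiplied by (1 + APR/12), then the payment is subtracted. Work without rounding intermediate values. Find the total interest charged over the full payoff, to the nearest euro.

Monthly rate r = 18.4%/12 = 1.53333% = 0.0153333.
Payoff takes n = ⌈−ln(1 − rB₀/P)/ln(1+r)⌉ = ⌈61.085⌉ = 62 payments; the last is €3.27.
Total paid = 61·€38.00 + €3.27 = €2,321.27.
Total interest = total paid − principal = €2,321.27 − €1,500.00 = €821.27.

€821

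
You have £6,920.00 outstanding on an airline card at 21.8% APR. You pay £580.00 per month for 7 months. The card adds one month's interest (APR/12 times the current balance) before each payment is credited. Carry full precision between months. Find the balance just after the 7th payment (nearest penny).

Monthly rate r = 21.8%/12 = 1.81667% = 0.0181667.
Each month: B ← B·(1+r) − £580.00.
Month 1: interest £125.71; balance after payment £6,465.71.
Month 2: interest £117.46; balance after payment £6,003.17.
Month 3: interest £109.06; balance after payment £5,532.23.
Month 4: interest £100.50; balance after payment £5,052.73.
Month 5: interest £91.79; balance after payment £4,564.52.
Month 6: interest £82.92; balance after payment £4,067.45.
Month 7: interest £73.89; balance after payment £3,561.34.

£3,561.34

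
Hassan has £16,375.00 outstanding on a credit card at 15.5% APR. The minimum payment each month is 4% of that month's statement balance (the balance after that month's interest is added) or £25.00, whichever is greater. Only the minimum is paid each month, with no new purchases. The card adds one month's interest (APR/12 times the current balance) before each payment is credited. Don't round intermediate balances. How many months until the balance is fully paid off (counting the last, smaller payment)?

Monthly rate r = 15.5%/12 = 1.29167% = 0.0129167.
While 4% of the post-interest balance exceeds £25.00, each month B ← (B·(1+r))·(1 − 0.04), i.e. B shrinks by the factor (1+r)·0.96 = 0.9724.
This holds for months 1–118. Entering month 119 the balance is £602.40; 4% of the post-interest balance is now below £25.00, so the flat £25.00 minimum applies from here.
From month 119 a fixed £25.00 at rate r clears £602.40 in 30 more payments. Total: 118 + 30 = 148 months.

148 months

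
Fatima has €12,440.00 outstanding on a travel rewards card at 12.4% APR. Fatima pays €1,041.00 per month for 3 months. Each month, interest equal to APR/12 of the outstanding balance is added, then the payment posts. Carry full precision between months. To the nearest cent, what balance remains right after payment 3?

€9,674.26

Monthly rate r = 12.4%/12 = 1.03333% = 0.0103333.
Each month: B ← B·(1+r) − €1,041.00.
Month 1: interest €128.55; balance after payment €11,527.55.
Month 2: interest €119.12; balance after payment €10,605.66.
Month 3: interest €109.59; balance after payment €9,674.26.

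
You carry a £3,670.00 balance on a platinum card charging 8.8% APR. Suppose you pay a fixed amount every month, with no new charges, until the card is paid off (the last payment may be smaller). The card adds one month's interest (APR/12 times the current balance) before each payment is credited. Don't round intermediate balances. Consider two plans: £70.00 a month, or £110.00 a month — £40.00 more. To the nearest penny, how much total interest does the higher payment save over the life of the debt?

£424.81

Monthly rate r = 8.8%/12 = 0.733333% = 0.00733333.
At £70.00/mo: n = ⌈−ln(1 − rB₀/P)/ln(1+r)⌉ = 67 payments (last £29.26); total interest = total paid − £3,670.00 = £979.26.
At £110.00/mo: 39 payments (last £44.45); total interest £554.45.
Interest saved = £979.26 − £554.45 = £424.81.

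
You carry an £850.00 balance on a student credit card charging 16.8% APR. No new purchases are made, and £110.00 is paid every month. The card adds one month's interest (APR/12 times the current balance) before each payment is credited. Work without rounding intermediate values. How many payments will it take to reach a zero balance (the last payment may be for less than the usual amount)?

9 payments

Monthly rate r = 16.8%/12 = 1.4% = 0.014.
Recurrence: B ← B·(1+r) − £110.00.
Month 1: interest £11.90; balance after payment £751.90.
Month 2: interest £10.53; balance after payment £652.43.
Closed form: n = −ln(1 − rB₀/P)/ln(1+r) = −ln(0.89182)/ln(1.014) ≈ 8.235, so the balance reaches zero during payment 9.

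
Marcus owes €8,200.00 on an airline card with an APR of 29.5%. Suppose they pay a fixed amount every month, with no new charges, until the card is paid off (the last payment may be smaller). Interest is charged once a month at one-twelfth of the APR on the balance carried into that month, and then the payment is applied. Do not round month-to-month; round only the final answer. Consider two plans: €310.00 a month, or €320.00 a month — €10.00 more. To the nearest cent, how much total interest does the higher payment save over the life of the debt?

€312.08

Monthly rate r = 29.5%/12 = 2.45833% = 0.0245833.
At €310.00/mo: n = ⌈−ln(1 − rB₀/P)/ln(1+r)⌉ = 44 payments (last €81.03); total interest = total paid − €8,200.00 = €5,211.03.
At €320.00/mo: 41 payments (last €298.95); total interest €4,898.95.
Interest saved = €5,211.03 − €4,898.95 = €312.08.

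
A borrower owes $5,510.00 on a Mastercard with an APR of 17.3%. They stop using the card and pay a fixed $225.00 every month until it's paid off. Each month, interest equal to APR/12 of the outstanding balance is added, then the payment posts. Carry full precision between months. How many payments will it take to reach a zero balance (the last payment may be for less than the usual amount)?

31 payments

Monthly rate r = 17.3%/12 = 1.44167% = 0.0144167.
Recurrence: B ← B·(1+r) − $225.00.
Month 1: interest $79.44; balance after payment $5,364.44.
Month 2: interest $77.34; balance after payment $5,216.77.
Closed form: n = −ln(1 − rB₀/P)/ln(1+r) = −ln(0.64695)/ln(1.01442) ≈ 30.424, so the balance reaches zero during payment 31.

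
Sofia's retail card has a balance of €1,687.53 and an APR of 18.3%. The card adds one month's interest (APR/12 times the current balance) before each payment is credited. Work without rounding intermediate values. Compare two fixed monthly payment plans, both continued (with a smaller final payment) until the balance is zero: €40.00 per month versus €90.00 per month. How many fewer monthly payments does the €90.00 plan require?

46 fewer payments

Monthly rate r = 18.3%/12 = 1.525% = 0.01525.
At €40.00/mo: n = ⌈−ln(1 − rB₀/P)/ln(1+r)⌉ = 69 payments (last €5.02); total interest = total paid − €1,687.53 = €1,037.49.
At €90.00/mo: 23 payments (last €22.87); total interest €315.34.
Payments saved = 69 − 23 = 46.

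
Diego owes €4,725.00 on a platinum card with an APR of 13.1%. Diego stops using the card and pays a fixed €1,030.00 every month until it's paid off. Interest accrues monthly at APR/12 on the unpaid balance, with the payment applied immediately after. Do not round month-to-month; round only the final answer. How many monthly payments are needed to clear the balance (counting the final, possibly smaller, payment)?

5 payments

Monthly rate r = 13.1%/12 = 1.09167% = 0.0109167.
Recurrence: B ← B·(1+r) − €1,030.00.
Month 1: interest €51.58; balance after payment €3,746.58.
Month 2: interest €40.90; balance after payment €2,757.48.
Month 3: interest €30.10; balance after payment €1,757.58.
Month 4: interest €19.19; balance after payment €746.77.
Month 5: interest €8.15; balance after payment €0.00.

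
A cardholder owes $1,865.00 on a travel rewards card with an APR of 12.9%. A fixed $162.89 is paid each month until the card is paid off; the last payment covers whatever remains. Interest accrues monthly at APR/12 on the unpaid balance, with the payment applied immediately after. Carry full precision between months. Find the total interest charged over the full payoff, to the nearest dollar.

$136

Monthly rate r = 12.9%/12 = 1.075% = 0.01075.
Payoff takes n = ⌈−ln(1 − rB₀/P)/ln(1+r)⌉ = ⌈12.283⌉ = 13 payments; the last is $46.33.
Total paid = 12·$162.89 + $46.33 = $2,001.01.
Total interest = total paid − principal = $2,001.01 − $1,865.00 = $136.01.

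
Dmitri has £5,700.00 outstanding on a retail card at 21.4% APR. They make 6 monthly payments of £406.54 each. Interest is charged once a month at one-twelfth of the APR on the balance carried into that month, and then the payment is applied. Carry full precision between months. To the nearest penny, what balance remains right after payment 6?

Monthly rate r = 21.4%/12 = 1.78333% = 0.0178333.
Each month: B ← B·(1+r) − £406.54.
Month 1: interest £101.65; balance after payment £5,395.11.
Month 2: interest £96.21; balance after payment £5,084.78.
Month 3: interest £90.68; balance after payment £4,768.92.
Month 4: interest £85.05; balance after payment £4,447.43.
Month 5: interest £79.31; balance after payment £4,120.20.
Month 6: interest £73.48; balance after payment £3,787.14.

£3,787.14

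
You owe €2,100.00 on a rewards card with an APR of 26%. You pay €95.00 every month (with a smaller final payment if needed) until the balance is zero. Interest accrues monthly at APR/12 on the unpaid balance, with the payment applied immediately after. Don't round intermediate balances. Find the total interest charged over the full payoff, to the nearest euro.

Monthly rate r = 26%/12 = 2.16667% = 0.0216667.
Payoff takes n = ⌈−ln(1 − rB₀/P)/ln(1+r)⌉ = ⌈30.413⌉ = 31 payments; the last is €39.45.
Total paid = 30·€95.00 + €39.45 = €2,889.45.
Total interest = total paid − principal = €2,889.45 − €2,100.00 = €789.45.

€789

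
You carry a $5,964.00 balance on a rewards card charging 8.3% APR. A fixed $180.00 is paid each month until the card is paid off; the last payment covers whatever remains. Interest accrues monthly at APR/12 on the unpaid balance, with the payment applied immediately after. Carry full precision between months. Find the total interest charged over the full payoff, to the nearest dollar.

Monthly rate r = 8.3%/12 = 0.691667% = 0.00691667.
Payoff takes n = ⌈−ln(1 − rB₀/P)/ln(1+r)⌉ = ⌈37.762⌉ = 38 payments; the last is $137.33.
Total paid = 37·$180.00 + $137.33 = $6,797.33.
Total interest = total paid − principal = $6,797.33 − $5,964.00 = $833.33.

$833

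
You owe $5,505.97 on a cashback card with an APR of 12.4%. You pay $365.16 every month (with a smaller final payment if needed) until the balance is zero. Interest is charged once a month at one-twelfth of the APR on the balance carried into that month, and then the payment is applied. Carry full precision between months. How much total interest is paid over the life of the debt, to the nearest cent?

$510.79

Monthly rate r = 12.4%/12 = 1.03333% = 0.0103333.
Payoff takes n = ⌈−ln(1 − rB₀/P)/ln(1+r)⌉ = ⌈16.476⌉ = 17 payments; the last is $174.20.
Total paid = 16·$365.16 + $174.20 = $6,016.76.
Total interest = total paid − principal = $6,016.76 − $5,505.97 = $510.79.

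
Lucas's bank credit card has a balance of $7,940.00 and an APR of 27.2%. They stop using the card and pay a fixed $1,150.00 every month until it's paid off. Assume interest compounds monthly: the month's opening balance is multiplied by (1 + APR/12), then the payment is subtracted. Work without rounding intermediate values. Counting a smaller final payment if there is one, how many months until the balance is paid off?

8 payments

Monthly rate r = 27.2%/12 = 2.26667% = 0.0226667.
Recurrence: B ← B·(1+r) − $1,150.00.
Month 1: interest $179.97; balance after payment $6,969.97.
Month 2: interest $157.99; balance after payment $5,977.96.
Closed form: n = −ln(1 − rB₀/P)/ln(1+r) = −ln(0.8435)/ln(1.02267) ≈ 7.593, so the balance reaches zero during payment 8.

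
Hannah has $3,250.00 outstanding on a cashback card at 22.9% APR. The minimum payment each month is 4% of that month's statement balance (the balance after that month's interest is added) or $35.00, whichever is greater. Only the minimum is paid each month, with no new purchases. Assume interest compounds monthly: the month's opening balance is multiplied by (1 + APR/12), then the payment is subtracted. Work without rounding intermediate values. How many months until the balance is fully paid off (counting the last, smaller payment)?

Monthly rate r = 22.9%/12 = 1.90833% = 0.0190833.
While 4% of the post-interest balance exceeds $35.00, each month B ← (B·(1+r))·(1 − 0.04), i.e. B shrinks by the factor (1+r)·0.96 = 0.97832.
This holds for months 1–61. Entering month 62 the balance is $853.53; 4% of the post-interest balance is now below $35.00, so the flat $35.00 minimum applies from here.
From month 62 a fixed $35.00 at rate r clears $853.53 in 34 more payments. Total: 61 + 34 = 95 months.

95 months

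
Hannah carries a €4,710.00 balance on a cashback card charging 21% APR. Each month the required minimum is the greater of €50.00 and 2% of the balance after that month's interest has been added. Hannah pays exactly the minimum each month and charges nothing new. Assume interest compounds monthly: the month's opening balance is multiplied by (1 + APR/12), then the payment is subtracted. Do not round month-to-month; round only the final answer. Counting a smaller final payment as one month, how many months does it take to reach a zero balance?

Monthly rate r = 21%/12 = 1.75% = 0.0175.
While 2% of the post-interest balance exceeds €50.00, each month B ← (B·(1+r))·(1 − 0.02), i.e. B shrinks by the factor (1+r)·0.98 = 0.99715.
This holds for months 1–229. Entering month 230 the balance is €2,450.04; 2% of the post-interest balance is now below €50.00, so the flat €50.00 minimum applies from here.
From month 230 a fixed €50.00 at rate r clears €2,450.04 in 113 more payments. Total: 229 + 113 = 342 months.

342 months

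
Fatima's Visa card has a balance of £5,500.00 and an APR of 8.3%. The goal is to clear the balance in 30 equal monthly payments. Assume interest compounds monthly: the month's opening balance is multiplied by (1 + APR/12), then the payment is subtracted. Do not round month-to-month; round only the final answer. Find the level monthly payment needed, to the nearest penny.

£203.64

Monthly rate r = 8.3%/12 = 0.691667% = 0.00691667.
Level-payment amortization: P = B₀·r / (1 − (1+r)^(−n)) = 5500.00·0.00691667 / (1 − 1.00692^(−30)).
Denominator 1 − (1+r)^(−30) = 0.186806091.
P = 38.0417 / 0.186806091 ≈ 203.64.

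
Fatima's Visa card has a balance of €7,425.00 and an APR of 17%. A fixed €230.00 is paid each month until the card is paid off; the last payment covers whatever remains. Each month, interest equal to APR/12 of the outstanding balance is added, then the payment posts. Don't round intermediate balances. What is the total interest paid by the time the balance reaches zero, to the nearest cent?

€2,569.63

Monthly rate r = 17%/12 = 1.41667% = 0.0141667.
Payoff takes n = ⌈−ln(1 − rB₀/P)/ln(1+r)⌉ = ⌈43.453⌉ = 44 payments; the last is €104.63.
Total paid = 43·€230.00 + €104.63 = €9,994.63.
Total interest = total paid − principal = €9,994.63 − €7,425.00 = €2,569.63.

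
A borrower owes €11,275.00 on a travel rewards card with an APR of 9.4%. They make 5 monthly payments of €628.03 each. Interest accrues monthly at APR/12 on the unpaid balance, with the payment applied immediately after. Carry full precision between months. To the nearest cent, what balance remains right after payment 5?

€8,533.84

Monthly rate r = 9.4%/12 = 0.783333% = 0.00783333.
Each month: B ← B·(1+r) − €628.03.
Month 1: interest €88.32; balance after payment €10,735.29.
Month 2: interest €84.09; balance after payment €10,191.35.
Month 3: interest €79.83; balance after payment €9,643.16.
Month 4: interest €75.54; balance after payment €9,090.66.
Month 5: interest €71.21; balance after payment €8,533.84.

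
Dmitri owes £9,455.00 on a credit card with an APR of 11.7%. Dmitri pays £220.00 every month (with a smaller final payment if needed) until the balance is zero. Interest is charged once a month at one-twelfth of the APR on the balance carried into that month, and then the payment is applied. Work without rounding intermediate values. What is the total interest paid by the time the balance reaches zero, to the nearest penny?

Monthly rate r = 11.7%/12 = 0.975% = 0.00975.
Payoff takes n = ⌈−ln(1 − rB₀/P)/ln(1+r)⌉ = ⌈55.969⌉ = 56 payments; the last is £213.18.
Total paid = 55·£220.00 + £213.18 = £12,313.18.
Total interest = total paid − principal = £12,313.18 − £9,455.00 = £2,858.18.

£2,858.18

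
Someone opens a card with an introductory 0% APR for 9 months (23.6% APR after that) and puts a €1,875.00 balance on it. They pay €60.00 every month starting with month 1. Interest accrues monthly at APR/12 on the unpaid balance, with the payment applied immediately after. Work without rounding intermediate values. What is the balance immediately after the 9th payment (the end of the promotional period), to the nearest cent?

€1,335.00

Promo months 1–9 at r₀ = 0%/12 = 0; months 10+ at r₁ = 23.6%/12 = 0.0196667.
After month 9 (no interest yet): B = €1,875.00 − 9·€60.00 = €1,335.00.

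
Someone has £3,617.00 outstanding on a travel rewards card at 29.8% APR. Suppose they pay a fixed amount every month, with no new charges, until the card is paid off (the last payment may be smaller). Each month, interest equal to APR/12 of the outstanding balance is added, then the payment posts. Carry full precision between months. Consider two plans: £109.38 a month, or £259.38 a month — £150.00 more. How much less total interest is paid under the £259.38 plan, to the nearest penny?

£3,180.49

Monthly rate r = 29.8%/12 = 2.48333% = 0.0248333.
At £109.38/mo: n = ⌈−ln(1 − rB₀/P)/ln(1+r)⌉ = 71 payments (last £19.60); total interest = total paid − £3,617.00 = £4,059.20.
At £259.38/mo: 18 payments (last £86.25); total interest £878.71.
Interest saved = £4,059.20 − £878.71 = £3,180.49.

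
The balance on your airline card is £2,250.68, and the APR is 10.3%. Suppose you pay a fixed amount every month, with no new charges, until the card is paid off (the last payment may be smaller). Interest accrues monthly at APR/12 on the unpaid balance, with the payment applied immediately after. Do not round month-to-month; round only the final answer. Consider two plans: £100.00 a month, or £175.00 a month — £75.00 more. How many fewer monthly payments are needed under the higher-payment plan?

12 fewer payments

Monthly rate r = 10.3%/12 = 0.858333% = 0.00858333.
At £100.00/mo: n = ⌈−ln(1 − rB₀/P)/ln(1+r)⌉ = 26 payments (last £11.64); total interest = total paid − £2,250.68 = £260.96.
At £175.00/mo: 14 payments (last £120.26); total interest £144.58.
Payments saved = 26 − 14 = 12.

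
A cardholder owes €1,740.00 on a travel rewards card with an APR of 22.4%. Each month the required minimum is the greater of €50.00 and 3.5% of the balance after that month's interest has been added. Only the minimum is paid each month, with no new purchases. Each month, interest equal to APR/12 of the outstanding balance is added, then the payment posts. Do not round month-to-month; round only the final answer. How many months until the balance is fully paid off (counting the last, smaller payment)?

53 months

Monthly rate r = 22.4%/12 = 1.86667% = 0.0186667.
While 3.5% of the post-interest balance exceeds €50.00, each month B ← (B·(1+r))·(1 − 0.035), i.e. B shrinks by the factor (1+r)·0.965 = 0.98301.
This holds for months 1–13. Entering month 14 the balance is €1,392.58; 3.5% of the post-interest balance is now below €50.00, so the flat €50.00 minimum applies from here.
From month 14 a fixed €50.00 at rate r clears €1,392.58 in 40 more payments. Total: 13 + 40 = 53 months.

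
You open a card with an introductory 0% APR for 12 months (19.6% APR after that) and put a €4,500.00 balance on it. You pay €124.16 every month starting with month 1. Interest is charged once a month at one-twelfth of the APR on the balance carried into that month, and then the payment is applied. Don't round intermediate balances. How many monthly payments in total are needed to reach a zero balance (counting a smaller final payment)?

44 months

Promo months 1–12 at r₀ = 0%/12 = 0; months 13+ at r₁ = 19.6%/12 = 0.0163333.
After month 12 (no interest yet): B = €4,500.00 − 12·€124.16 = €3,010.08.
Then at r₁ with €124.16/mo: n₂ = −ln(1 − r₁·B/P)/ln(1+r₁) ≈ 31.12 → 32 more payments.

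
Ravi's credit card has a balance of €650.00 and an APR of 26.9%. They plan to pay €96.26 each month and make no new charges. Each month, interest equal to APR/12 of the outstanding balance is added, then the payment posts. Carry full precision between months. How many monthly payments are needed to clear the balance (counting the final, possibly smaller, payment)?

8 months

Monthly rate r = 26.9%/12 = 2.24167% = 0.0224167.
Recurrence: B ← B·(1+r) − €96.26.
Month 1: interest €14.57; balance after payment €568.31.
Month 2: interest €12.74; balance after payment €484.79.
Closed form: n = −ln(1 − rB₀/P)/ln(1+r) = −ln(0.84863)/ln(1.02242) ≈ 7.404, so the balance reaches zero during payment 8.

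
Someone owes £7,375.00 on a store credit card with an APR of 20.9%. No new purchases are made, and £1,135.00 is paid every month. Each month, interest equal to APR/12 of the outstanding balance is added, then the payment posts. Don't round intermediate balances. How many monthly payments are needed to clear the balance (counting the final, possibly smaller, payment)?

Monthly rate r = 20.9%/12 = 1.74167% = 0.0174167.
Recurrence: B ← B·(1+r) − £1,135.00.
Month 1: interest £128.45; balance after payment £6,368.45.
Month 2: interest £110.92; balance after payment £5,344.37.
Closed form: n = −ln(1 − rB₀/P)/ln(1+r) = −ln(0.88683)/ln(1.01742) ≈ 6.956, so the balance reaches zero during payment 7.

7 payments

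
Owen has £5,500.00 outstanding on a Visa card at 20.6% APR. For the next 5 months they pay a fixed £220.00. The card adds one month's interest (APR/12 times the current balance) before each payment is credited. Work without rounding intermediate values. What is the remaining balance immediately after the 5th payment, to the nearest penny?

£4,850.15

Monthly rate r = 20.6%/12 = 1.71667% = 0.0171667.
Each month: B ← B·(1+r) − £220.00.
Month 1: interest £94.42; balance after payment £5,374.42.
Month 2: interest £92.26; balance after payment £5,246.68.
Month 3: interest £90.07; balance after payment £5,116.75.
Month 4: interest £87.84; balance after payment £4,984.58.
Month 5: interest £85.57; balance after payment £4,850.15.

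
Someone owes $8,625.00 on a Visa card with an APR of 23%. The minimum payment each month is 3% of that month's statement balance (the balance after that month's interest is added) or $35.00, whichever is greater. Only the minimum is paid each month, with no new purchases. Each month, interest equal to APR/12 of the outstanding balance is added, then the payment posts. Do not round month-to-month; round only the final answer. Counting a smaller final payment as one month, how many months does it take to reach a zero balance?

228 months

Monthly rate r = 23%/12 = 1.91667% = 0.0191667.
While 3% of the post-interest balance exceeds $35.00, each month B ← (B·(1+r))·(1 − 0.03), i.e. B shrinks by the factor (1+r)·0.97 = 0.98859.
This holds for months 1–177. Entering month 178 the balance is $1,131.77; 3% of the post-interest balance is now below $35.00, so the flat $35.00 minimum applies from here.
From month 178 a fixed $35.00 at rate r clears $1,131.77 in 51 more payments. Total: 177 + 51 = 228 months.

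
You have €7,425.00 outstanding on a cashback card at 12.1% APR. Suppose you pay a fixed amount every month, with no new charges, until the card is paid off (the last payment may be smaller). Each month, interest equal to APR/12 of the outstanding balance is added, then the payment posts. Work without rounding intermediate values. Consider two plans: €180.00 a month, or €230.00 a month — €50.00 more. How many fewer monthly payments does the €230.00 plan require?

Monthly rate r = 12.1%/12 = 1.00833% = 0.0100833.
At €180.00/mo: n = ⌈−ln(1 − rB₀/P)/ln(1+r)⌉ = 54 payments (last €107.99); total interest = total paid − €7,425.00 = €2,222.99.
At €230.00/mo: 40 payments (last €58.15); total interest €1,603.15.
Payments saved = 54 − 40 = 14.

14 fewer payments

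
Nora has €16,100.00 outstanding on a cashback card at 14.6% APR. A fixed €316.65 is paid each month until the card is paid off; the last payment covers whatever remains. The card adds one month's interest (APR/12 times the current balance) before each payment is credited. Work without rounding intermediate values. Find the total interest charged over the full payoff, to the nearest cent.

€9,140.15

Monthly rate r = 14.6%/12 = 1.21667% = 0.0121667.
Payoff takes n = ⌈−ln(1 − rB₀/P)/ln(1+r)⌉ = ⌈79.709⌉ = 80 payments; the last is €224.80.
Total paid = 79·€316.65 + €224.80 = €25,240.15.
Total interest = total paid − principal = €25,240.15 − €16,100.00 = €9,140.15.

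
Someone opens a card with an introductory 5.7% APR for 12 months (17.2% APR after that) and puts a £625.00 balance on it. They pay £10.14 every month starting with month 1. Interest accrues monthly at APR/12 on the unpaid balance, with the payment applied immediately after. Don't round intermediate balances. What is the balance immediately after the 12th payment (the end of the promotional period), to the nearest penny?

Promo months 1–12 at r₀ = 5.7%/12 = 0.00475; months 13+ at r₁ = 17.2%/12 = 0.0143333.
After month 12: iterate B ← B·(1+r₀) − £10.14 for 12 months → £536.66.

£536.66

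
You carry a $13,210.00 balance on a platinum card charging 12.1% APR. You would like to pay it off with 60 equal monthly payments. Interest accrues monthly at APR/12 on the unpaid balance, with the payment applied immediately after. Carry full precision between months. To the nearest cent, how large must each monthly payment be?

$294.52

Monthly rate r = 12.1%/12 = 1.00833% = 0.0100833.
Level-payment amortization: P = B₀·r / (1 − (1+r)^(−n)) = 13210.00·0.0100833 / (1 − 1.01008^(−60)).
Denominator 1 − (1+r)^(−60) = 0.452268536.
P = 133.201 / 0.452268536 ≈ 294.52.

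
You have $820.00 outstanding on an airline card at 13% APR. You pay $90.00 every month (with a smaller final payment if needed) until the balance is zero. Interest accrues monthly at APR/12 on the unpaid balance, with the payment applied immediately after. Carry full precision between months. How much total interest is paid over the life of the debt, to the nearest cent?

Monthly rate r = 13%/12 = 1.08333% = 0.0108333.
Payoff takes n = ⌈−ln(1 − rB₀/P)/ln(1+r)⌉ = ⌈9.645⌉ = 10 payments; the last is $58.12.
Total paid = 9·$90.00 + $58.12 = $868.12.
Total interest = total paid − principal = $868.12 − $820.00 = $48.12.

$48.12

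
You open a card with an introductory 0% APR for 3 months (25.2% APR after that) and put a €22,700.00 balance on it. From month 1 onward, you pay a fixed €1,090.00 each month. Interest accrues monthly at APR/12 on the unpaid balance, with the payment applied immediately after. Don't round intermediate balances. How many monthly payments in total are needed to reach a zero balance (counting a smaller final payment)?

26 months

Promo months 1–3 at r₀ = 0%/12 = 0; months 4+ at r₁ = 25.2%/12 = 0.021.
After month 3 (no interest yet): B = €22,700.00 − 3·€1,090.00 = €19,430.00.
Then at r₁ with €1,090.00/mo: n₂ = −ln(1 − r₁·B/P)/ln(1+r₁) ≈ 22.56 → 23 more payments.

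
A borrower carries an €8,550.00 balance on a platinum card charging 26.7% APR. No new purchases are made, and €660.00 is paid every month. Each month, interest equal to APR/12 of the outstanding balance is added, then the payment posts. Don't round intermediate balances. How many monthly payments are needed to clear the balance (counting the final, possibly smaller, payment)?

16 months

Monthly rate r = 26.7%/12 = 2.225% = 0.02225.
Recurrence: B ← B·(1+r) − €660.00.
Month 1: interest €190.24; balance after payment €8,080.24.
Month 2: interest €179.79; balance after payment €7,600.02.
Closed form: n = −ln(1 − rB₀/P)/ln(1+r) = −ln(0.71176)/ln(1.02225) ≈ 15.451, so the balance reaches zero during payment 16.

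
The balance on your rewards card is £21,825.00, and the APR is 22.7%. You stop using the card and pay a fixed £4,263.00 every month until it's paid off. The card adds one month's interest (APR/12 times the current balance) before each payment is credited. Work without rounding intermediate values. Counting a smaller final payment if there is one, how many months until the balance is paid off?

Monthly rate r = 22.7%/12 = 1.89167% = 0.0189167.
Recurrence: B ← B·(1+r) − £4,263.00.
Month 1: interest £412.86; balance after payment £17,974.86.
Month 2: interest £340.02; balance after payment £14,051.88.
Month 3: interest £265.81; balance after payment £10,054.70.
Month 4: interest £190.20; balance after payment £5,981.90.
Month 5: interest £113.16; balance after payment £1,832.05.
Month 6: interest £34.66; balance after payment £0.00.

6 months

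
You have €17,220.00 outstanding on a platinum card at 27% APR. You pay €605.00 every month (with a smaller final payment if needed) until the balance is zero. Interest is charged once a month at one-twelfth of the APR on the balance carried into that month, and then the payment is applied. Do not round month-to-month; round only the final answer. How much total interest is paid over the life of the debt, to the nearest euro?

€10,590

Monthly rate r = 27%/12 = 2.25% = 0.0225.
Payoff takes n = ⌈−ln(1 − rB₀/P)/ln(1+r)⌉ = ⌈45.967⌉ = 46 payments; the last is €585.41.
Total paid = 45·€605.00 + €585.41 = €27,810.41.
Total interest = total paid − principal = €27,810.41 − €17,220.00 = €10,590.41.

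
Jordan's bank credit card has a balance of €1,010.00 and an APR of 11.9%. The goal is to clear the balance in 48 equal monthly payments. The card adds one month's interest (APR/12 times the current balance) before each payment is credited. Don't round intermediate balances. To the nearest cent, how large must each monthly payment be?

Monthly rate r = 11.9%/12 = 0.991667% = 0.00991667.
Level-payment amortization: P = B₀·r / (1 − (1+r)^(−n)) = 1010.00·0.00991667 / (1 − 1.00992^(−48)).
Denominator 1 − (1+r)^(−48) = 0.377278146.
P = 10.0158 / 0.377278146 ≈ 26.55.

€26.55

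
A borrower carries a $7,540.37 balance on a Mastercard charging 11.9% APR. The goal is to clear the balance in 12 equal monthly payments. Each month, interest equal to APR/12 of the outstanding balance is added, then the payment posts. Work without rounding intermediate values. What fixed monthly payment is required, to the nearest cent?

$669.60

Monthly rate r = 11.9%/12 = 0.991667% = 0.00991667.
Level-payment amortization: P = B₀·r / (1 − (1+r)^(−n)) = 7540.37·0.00991667 / (1 − 1.00992^(−12)).
Denominator 1 − (1+r)^(−12) = 0.111671641.
P = 74.7753 / 0.111671641 ≈ 669.60.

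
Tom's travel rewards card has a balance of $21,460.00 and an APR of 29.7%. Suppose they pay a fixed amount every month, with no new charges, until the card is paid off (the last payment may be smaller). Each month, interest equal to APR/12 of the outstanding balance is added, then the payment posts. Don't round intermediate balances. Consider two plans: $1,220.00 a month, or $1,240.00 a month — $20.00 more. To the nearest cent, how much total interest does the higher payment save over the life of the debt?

$161.11

Monthly rate r = 29.7%/12 = 2.475% = 0.02475.
At $1,220.00/mo: n = ⌈−ln(1 − rB₀/P)/ln(1+r)⌉ = 24 payments (last $464.65); total interest = total paid − $21,460.00 = $7,064.65.
At $1,240.00/mo: 23 payments (last $1,083.54); total interest $6,903.54.
Interest saved = $7,064.65 − $6,903.54 = $161.11.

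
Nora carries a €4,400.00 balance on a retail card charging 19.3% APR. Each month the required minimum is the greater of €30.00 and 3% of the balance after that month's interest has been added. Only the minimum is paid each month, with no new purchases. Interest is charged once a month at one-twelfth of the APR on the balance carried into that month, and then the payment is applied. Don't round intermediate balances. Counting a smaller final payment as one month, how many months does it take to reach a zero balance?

Monthly rate r = 19.3%/12 = 1.60833% = 0.0160833.
While 3% of the post-interest balance exceeds €30.00, each month B ← (B·(1+r))·(1 − 0.03), i.e. B shrinks by the factor (1+r)·0.97 = 0.9856.
This holds for months 1–104. Entering month 105 the balance is €973.56; 3% of the post-interest balance is now below €30.00, so the flat €30.00 minimum applies from here.
From month 105 a fixed €30.00 at rate r clears €973.56 in 47 more payments. Total: 104 + 47 = 151 months.

151 months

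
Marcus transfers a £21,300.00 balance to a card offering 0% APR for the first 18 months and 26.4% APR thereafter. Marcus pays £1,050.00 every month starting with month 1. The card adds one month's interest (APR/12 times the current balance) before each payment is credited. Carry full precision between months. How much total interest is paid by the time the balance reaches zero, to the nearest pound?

£92

Promo months 1–18 at r₀ = 0%/12 = 0; months 19+ at r₁ = 26.4%/12 = 0.022.
After month 18 (no interest yet): B = £21,300.00 − 18·£1,050.00 = £2,400.00.
Then at r₁ with £1,050.00/mo: n₂ = −ln(1 − r₁·B/P)/ln(1+r₁) ≈ 2.37 → 3 more payments.
Total paid = 20·£1,050.00 + £392.10 = £21,392.10; interest = £21,392.10 − £21,300.00 = £92.10.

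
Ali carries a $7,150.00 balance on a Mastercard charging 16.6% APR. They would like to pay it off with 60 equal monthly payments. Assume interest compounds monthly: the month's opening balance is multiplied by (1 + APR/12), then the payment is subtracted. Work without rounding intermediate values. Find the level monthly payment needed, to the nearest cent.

Monthly rate r = 16.6%/12 = 1.38333% = 0.0138333.
Level-payment amortization: P = B₀·r / (1 − (1+r)^(−n)) = 7150.00·0.0138333 / (1 − 1.01383^(−60)).
Denominator 1 − (1+r)^(−60) = 0.561463208.
P = 98.9083 / 0.561463208 ≈ 176.16.

$176.16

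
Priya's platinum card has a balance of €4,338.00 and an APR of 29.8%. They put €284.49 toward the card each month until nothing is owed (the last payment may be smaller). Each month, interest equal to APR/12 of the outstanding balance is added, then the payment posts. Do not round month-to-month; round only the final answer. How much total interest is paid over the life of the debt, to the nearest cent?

Monthly rate r = 29.8%/12 = 2.48333% = 0.0248333.
Payoff takes n = ⌈−ln(1 − rB₀/P)/ln(1+r)⌉ = ⌈19.400⌉ = 20 payments; the last is €114.71.
Total paid = 19·€284.49 + €114.71 = €5,520.02.
Total interest = total paid − principal = €5,520.02 − €4,338.00 = €1,182.02.

€1,182.02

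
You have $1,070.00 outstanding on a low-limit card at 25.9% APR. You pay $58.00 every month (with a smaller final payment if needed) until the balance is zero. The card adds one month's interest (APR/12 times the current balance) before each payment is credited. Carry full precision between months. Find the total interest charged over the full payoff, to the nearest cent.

Monthly rate r = 25.9%/12 = 2.15833% = 0.0215833.
Payoff takes n = ⌈−ln(1 − rB₀/P)/ln(1+r)⌉ = ⌈23.780⌉ = 24 payments; the last is $45.34.
Total paid = 23·$58.00 + $45.34 = $1,379.34.
Total interest = total paid − principal = $1,379.34 − $1,070.00 = $309.34.

$309.34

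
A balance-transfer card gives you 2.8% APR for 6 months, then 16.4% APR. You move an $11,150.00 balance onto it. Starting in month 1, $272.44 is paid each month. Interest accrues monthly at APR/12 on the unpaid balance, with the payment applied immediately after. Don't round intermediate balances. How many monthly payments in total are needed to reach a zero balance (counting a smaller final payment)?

55 months

Promo months 1–6 at r₀ = 2.8%/12 = 0.00233333; months 7+ at r₁ = 16.4%/12 = 0.0136667.
After month 6: iterate B ← B·(1+r₀) − $272.44 for 6 months → $9,662.81.
Then at r₁ with $272.44/mo: n₂ = −ln(1 − r₁·B/P)/ln(1+r₁) ≈ 48.85 → 49 more payments.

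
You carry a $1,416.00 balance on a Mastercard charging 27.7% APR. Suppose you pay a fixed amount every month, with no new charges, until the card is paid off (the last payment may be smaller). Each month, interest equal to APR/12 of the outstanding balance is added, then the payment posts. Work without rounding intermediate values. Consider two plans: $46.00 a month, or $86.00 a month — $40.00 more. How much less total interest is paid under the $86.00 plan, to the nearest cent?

Monthly rate r = 27.7%/12 = 2.30833% = 0.0230833.
At $46.00/mo: n = ⌈−ln(1 − rB₀/P)/ln(1+r)⌉ = 55 payments (last $15.22); total interest = total paid − $1,416.00 = $1,083.22.
At $86.00/mo: 21 payments (last $81.93); total interest $385.93.
Interest saved = $1,083.22 − $385.93 = $697.29.

$697.29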